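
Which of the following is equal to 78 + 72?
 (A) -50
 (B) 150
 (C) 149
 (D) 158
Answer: B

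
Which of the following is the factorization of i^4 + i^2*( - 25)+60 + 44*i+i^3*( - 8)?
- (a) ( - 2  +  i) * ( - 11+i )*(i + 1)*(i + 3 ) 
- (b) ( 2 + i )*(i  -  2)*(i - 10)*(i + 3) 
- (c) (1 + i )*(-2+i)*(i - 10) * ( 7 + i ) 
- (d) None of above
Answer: d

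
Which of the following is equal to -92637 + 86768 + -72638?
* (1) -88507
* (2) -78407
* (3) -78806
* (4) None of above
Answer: 4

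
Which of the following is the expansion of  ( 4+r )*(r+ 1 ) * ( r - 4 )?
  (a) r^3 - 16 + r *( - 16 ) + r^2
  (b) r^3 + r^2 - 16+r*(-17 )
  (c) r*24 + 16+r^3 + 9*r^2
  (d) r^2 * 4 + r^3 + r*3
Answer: a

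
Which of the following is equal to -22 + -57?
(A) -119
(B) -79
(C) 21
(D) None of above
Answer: B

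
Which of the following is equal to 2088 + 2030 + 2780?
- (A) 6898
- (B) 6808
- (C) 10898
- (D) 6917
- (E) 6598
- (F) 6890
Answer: A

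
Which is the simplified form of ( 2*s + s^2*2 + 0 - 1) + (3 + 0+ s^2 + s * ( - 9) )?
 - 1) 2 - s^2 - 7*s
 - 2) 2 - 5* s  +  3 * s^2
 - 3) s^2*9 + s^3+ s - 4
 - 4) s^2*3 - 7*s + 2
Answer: 4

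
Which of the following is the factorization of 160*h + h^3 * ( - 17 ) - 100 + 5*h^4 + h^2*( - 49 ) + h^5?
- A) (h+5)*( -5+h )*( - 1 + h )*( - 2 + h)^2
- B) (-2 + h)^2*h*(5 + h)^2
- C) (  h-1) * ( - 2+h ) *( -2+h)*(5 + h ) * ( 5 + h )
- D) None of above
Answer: C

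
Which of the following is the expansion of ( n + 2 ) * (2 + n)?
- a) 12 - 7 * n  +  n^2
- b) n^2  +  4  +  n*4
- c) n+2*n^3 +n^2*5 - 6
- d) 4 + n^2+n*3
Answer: b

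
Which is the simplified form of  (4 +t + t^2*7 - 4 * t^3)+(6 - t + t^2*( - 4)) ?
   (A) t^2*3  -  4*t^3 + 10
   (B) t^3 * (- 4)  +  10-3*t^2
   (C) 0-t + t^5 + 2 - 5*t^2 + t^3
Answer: A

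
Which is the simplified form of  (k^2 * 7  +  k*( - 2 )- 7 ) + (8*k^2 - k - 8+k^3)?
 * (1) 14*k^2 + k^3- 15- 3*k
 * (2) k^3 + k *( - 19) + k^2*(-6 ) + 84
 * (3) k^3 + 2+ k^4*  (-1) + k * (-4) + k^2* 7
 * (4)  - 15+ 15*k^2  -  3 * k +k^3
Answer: 4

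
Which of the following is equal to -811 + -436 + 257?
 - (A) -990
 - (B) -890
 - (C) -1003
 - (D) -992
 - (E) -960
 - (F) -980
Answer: A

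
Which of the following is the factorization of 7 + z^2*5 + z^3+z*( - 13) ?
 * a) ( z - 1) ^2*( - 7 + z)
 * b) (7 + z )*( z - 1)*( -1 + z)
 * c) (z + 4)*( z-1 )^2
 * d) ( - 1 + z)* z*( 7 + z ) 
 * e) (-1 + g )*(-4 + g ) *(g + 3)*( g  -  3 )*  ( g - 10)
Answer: b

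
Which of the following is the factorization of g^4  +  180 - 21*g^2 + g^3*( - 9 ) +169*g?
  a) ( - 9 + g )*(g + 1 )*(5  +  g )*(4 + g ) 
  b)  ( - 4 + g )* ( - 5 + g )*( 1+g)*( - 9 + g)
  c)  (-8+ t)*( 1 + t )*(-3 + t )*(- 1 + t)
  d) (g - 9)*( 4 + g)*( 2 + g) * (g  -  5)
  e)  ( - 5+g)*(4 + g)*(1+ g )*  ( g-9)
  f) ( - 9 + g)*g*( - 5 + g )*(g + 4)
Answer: e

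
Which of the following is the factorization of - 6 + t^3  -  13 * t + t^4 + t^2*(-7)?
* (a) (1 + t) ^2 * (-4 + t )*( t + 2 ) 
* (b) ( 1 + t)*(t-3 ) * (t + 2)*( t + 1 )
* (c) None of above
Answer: b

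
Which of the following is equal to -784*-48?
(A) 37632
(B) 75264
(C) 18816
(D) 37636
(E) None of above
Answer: A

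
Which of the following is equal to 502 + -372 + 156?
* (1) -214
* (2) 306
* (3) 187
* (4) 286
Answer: 4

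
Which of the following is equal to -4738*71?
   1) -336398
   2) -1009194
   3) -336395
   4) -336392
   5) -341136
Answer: 1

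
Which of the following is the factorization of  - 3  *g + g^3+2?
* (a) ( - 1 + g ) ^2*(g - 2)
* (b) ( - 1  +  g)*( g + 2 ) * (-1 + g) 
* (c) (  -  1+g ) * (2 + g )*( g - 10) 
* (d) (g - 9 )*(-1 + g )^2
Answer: b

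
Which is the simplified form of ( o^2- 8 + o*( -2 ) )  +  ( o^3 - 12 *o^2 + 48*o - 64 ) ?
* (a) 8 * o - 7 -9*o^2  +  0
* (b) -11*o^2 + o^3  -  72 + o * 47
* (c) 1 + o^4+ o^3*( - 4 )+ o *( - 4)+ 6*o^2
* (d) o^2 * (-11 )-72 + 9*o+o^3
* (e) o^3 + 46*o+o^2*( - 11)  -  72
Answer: e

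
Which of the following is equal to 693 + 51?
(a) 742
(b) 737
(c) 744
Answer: c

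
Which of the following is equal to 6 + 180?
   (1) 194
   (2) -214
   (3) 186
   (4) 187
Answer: 3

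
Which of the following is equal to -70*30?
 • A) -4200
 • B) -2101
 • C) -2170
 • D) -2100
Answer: D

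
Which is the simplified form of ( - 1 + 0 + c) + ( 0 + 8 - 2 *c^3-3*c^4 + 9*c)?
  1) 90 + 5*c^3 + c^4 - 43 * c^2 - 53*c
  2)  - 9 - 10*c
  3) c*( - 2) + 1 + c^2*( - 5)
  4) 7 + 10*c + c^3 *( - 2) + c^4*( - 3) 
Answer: 4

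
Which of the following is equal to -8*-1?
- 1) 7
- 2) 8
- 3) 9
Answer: 2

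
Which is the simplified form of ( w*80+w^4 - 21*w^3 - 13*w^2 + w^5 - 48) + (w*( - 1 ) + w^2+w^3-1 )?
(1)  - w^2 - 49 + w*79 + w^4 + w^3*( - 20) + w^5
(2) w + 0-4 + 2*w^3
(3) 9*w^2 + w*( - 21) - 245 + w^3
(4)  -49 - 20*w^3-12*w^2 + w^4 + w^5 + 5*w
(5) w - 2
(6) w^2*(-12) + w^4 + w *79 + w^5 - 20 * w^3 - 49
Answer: 6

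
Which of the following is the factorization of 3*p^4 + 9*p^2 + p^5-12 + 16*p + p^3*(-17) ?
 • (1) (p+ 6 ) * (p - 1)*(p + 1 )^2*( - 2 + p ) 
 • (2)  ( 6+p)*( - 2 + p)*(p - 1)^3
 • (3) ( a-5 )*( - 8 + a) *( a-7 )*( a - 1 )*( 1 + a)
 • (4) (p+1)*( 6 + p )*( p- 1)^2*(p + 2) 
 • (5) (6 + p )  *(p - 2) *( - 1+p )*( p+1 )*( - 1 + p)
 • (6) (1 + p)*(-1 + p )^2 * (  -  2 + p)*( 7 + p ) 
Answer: 5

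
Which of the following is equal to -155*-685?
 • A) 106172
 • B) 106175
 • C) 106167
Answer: B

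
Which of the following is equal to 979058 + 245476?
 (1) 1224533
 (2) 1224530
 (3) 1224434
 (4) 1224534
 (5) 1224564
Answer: 4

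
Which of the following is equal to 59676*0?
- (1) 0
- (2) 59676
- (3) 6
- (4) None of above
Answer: 1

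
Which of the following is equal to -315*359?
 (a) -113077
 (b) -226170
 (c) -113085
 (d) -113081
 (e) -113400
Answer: c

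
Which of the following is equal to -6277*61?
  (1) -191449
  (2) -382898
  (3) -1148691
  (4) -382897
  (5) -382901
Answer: 4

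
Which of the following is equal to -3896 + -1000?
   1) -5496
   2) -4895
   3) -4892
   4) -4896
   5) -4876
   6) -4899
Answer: 4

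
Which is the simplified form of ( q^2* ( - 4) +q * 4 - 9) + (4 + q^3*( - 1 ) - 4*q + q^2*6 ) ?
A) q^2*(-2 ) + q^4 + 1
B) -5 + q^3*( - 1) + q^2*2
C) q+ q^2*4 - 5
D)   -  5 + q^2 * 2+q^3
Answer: B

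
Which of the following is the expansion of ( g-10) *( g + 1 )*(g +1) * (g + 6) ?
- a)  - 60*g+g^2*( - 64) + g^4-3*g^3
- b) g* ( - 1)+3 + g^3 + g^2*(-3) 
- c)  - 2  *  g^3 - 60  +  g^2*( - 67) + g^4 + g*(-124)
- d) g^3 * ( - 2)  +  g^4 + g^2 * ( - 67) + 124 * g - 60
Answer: c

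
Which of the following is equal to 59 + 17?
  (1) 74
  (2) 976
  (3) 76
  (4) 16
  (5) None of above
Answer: 3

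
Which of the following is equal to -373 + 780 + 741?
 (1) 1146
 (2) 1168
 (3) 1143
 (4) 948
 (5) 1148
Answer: 5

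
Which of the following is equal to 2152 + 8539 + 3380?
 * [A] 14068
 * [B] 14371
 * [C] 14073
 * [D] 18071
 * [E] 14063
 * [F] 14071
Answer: F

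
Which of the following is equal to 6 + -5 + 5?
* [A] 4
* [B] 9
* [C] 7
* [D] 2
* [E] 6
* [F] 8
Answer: E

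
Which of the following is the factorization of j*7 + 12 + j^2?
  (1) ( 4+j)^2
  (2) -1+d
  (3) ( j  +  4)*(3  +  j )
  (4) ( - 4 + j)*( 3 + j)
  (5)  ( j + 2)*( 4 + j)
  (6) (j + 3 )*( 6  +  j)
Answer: 3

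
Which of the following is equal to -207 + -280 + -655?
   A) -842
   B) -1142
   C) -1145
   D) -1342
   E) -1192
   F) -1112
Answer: B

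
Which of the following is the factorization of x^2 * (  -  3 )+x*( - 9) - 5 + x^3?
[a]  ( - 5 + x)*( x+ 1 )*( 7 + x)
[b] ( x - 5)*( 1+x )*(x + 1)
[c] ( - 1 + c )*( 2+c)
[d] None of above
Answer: b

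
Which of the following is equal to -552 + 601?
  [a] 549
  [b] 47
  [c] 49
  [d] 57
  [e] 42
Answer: c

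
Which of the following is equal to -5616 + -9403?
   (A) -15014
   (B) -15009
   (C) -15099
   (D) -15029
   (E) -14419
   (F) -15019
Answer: F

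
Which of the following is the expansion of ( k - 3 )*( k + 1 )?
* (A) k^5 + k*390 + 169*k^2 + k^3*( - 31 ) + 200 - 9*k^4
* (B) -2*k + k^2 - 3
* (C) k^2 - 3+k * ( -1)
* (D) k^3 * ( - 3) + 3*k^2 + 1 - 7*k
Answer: B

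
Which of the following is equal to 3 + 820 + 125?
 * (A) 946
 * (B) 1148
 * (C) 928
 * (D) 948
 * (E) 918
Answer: D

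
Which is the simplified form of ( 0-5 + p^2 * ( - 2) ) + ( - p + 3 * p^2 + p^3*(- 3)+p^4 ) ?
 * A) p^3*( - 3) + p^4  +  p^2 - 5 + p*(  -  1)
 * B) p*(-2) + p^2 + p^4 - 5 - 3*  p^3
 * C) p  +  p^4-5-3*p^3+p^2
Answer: A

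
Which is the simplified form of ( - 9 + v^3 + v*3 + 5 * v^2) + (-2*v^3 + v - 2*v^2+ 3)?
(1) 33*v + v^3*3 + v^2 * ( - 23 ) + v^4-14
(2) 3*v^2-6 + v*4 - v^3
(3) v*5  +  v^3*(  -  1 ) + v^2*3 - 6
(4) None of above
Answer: 2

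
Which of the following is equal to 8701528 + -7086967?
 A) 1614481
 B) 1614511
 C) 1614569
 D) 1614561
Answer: D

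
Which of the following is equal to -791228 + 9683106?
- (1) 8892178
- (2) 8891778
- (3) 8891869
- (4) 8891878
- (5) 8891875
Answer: 4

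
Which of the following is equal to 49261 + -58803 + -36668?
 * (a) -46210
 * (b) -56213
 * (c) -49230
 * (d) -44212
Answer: a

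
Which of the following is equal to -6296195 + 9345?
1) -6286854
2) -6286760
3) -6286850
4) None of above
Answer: 3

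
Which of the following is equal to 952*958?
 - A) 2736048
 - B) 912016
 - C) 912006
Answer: B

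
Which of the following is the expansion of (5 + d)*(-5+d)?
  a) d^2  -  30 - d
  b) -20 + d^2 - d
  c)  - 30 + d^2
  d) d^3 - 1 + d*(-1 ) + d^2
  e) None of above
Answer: e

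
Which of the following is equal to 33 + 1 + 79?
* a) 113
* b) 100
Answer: a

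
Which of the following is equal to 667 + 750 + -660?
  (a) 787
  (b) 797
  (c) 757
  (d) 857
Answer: c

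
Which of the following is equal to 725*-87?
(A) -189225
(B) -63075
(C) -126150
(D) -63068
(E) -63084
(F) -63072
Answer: B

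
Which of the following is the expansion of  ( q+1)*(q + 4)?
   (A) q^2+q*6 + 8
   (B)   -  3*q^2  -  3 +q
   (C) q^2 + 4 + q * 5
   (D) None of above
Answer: C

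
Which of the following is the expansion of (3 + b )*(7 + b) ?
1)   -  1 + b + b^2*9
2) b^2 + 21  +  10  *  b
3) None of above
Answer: 2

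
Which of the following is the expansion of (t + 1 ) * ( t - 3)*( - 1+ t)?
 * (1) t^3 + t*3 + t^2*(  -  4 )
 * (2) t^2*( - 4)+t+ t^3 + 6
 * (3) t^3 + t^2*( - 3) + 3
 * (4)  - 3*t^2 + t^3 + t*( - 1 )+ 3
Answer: 4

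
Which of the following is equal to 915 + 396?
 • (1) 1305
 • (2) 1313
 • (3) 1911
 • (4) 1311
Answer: 4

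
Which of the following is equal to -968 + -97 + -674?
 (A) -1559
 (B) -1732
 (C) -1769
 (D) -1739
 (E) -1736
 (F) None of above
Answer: D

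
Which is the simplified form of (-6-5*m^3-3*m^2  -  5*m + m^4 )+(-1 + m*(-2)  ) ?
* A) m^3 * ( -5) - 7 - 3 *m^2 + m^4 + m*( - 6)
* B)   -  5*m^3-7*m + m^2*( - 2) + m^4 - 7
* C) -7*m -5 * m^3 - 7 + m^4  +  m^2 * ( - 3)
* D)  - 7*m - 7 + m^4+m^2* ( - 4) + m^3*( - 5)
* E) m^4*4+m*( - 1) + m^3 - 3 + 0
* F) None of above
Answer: C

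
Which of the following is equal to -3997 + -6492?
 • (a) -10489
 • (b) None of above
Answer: a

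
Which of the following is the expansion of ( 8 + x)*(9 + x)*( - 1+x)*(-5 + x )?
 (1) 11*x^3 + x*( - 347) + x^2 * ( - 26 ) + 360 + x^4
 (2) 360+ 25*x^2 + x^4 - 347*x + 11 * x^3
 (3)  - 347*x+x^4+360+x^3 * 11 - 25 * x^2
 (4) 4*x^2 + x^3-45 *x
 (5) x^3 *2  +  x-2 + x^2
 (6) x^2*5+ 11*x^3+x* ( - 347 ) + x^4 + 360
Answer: 3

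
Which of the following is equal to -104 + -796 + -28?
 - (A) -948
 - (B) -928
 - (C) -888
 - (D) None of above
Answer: B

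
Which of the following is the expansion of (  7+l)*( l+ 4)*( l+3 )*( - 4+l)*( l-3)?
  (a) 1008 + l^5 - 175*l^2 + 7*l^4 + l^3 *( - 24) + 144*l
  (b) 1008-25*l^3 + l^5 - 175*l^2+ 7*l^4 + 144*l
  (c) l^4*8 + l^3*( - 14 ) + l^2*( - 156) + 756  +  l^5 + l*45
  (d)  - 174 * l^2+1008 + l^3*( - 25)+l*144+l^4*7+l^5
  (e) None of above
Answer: b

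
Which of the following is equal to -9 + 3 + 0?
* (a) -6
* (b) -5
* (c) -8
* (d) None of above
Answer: a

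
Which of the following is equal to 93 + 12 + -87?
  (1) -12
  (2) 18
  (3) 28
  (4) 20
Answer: 2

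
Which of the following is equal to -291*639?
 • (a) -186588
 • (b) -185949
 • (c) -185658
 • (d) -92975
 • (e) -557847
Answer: b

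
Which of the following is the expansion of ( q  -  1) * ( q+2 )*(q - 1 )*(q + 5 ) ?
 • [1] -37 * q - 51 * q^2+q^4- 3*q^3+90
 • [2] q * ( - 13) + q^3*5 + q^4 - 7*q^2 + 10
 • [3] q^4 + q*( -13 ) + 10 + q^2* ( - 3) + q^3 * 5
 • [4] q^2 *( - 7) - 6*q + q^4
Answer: 3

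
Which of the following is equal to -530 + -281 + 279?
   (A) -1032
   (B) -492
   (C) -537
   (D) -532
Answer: D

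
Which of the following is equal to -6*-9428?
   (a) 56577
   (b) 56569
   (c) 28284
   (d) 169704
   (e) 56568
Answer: e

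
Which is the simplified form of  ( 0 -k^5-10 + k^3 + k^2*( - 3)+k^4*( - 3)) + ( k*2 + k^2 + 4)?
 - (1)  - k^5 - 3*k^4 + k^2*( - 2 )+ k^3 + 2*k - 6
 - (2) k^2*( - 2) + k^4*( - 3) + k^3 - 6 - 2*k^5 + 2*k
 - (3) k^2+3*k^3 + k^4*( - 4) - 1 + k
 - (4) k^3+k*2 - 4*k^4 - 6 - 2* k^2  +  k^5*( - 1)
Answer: 1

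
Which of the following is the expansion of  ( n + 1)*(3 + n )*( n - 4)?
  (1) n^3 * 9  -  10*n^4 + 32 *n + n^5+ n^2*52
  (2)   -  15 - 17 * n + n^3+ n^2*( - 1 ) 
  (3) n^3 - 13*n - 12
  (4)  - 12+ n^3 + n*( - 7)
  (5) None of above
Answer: 3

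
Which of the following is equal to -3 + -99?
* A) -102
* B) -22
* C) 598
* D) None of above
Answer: A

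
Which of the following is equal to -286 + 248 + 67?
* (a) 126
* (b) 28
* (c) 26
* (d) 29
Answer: d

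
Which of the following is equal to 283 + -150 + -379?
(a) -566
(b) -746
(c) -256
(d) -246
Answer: d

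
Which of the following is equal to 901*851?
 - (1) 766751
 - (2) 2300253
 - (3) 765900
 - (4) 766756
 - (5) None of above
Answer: 1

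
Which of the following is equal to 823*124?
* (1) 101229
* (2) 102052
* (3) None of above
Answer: 2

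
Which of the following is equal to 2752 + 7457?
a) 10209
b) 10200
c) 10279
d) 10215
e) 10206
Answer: a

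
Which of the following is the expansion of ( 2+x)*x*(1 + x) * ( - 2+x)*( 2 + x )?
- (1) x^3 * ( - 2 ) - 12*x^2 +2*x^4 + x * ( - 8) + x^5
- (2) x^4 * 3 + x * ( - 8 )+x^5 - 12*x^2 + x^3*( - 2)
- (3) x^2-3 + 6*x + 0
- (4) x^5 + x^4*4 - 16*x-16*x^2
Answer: 2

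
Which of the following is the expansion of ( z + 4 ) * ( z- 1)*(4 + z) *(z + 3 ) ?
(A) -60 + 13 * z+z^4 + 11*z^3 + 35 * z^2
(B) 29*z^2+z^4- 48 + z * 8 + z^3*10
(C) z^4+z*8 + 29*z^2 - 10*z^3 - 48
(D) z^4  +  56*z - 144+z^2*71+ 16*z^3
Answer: B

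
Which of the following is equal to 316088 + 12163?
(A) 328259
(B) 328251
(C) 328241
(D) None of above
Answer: B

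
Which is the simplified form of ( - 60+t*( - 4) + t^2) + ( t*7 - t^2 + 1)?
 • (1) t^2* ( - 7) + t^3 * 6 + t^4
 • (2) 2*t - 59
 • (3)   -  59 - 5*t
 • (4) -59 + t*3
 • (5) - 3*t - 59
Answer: 4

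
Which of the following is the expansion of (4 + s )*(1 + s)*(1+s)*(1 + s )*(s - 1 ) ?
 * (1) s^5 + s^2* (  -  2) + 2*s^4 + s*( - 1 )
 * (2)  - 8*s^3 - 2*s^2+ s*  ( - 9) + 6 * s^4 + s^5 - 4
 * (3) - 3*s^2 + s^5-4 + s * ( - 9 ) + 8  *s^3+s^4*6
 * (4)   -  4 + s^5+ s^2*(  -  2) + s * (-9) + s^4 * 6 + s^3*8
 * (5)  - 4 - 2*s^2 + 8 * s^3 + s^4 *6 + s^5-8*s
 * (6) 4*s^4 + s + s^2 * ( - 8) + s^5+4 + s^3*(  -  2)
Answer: 4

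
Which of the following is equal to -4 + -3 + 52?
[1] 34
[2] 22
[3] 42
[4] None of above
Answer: 4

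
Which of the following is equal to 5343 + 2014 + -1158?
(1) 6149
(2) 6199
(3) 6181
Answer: 2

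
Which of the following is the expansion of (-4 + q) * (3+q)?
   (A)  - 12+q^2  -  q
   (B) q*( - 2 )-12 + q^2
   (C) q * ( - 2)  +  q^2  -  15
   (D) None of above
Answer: A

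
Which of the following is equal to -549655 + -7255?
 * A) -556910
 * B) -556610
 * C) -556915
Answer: A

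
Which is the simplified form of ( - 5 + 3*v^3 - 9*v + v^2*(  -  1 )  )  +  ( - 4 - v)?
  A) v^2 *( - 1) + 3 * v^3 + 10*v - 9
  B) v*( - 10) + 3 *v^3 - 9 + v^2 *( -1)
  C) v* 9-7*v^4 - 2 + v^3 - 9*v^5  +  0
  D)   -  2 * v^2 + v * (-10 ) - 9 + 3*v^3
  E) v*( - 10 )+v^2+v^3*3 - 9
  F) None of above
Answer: B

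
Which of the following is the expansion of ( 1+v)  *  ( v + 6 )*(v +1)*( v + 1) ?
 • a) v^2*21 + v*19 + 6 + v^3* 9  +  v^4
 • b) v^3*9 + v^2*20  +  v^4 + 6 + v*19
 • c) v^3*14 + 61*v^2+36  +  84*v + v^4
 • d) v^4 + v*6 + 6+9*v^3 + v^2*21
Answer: a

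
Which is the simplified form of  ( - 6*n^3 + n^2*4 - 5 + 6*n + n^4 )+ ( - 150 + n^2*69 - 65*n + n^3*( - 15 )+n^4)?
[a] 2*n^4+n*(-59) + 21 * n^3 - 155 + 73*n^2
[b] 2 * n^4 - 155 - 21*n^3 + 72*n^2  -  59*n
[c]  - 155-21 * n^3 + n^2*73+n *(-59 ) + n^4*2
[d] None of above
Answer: c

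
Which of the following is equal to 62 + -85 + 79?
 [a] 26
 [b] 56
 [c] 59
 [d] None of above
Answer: b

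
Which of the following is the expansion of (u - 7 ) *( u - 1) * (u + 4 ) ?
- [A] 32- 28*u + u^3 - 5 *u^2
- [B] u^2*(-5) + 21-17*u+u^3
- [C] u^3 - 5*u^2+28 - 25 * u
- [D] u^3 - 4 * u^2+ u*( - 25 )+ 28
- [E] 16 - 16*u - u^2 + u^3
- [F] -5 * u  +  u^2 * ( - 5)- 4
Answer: D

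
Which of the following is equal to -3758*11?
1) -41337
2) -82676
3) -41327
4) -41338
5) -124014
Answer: 4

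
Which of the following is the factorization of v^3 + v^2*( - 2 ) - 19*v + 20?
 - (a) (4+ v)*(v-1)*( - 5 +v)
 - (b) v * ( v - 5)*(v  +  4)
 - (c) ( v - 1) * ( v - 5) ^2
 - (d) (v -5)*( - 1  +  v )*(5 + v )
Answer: a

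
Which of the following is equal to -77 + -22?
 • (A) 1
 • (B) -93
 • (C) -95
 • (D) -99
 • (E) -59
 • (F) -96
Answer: D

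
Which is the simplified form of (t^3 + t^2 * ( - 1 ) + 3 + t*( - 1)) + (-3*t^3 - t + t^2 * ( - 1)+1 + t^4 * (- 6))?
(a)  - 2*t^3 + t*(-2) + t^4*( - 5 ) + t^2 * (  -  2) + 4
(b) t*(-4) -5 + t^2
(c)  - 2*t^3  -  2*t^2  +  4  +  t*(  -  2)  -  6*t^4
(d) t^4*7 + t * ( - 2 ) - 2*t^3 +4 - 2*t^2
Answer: c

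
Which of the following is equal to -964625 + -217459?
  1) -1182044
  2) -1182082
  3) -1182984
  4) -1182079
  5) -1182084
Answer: 5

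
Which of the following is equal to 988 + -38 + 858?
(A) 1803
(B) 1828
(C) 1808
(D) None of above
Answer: C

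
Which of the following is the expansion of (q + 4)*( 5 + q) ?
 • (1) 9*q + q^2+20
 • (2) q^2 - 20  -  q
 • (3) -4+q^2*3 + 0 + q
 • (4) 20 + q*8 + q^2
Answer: 1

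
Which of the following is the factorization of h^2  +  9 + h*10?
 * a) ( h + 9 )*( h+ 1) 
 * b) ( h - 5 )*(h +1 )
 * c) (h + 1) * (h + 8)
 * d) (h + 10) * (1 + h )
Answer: a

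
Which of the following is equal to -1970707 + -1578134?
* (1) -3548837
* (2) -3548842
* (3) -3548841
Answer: 3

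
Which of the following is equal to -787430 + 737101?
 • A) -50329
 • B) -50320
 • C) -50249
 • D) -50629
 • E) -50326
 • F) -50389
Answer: A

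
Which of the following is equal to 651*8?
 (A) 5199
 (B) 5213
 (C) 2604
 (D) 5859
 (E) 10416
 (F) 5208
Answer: F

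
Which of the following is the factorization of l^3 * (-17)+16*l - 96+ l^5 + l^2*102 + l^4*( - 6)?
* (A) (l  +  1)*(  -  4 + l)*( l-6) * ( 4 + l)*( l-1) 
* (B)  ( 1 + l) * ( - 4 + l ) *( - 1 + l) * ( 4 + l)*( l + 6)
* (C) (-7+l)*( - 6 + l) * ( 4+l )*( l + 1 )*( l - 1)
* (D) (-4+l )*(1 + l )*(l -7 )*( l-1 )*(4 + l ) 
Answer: A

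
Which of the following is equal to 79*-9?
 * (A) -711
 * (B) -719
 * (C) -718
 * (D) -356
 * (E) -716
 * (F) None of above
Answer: A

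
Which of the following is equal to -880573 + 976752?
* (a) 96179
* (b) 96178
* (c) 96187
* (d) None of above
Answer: a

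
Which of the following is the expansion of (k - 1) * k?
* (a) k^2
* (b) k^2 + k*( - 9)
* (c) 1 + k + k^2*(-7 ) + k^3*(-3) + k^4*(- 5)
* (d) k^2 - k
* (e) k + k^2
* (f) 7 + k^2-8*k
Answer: d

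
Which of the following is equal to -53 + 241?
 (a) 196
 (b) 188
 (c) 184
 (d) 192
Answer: b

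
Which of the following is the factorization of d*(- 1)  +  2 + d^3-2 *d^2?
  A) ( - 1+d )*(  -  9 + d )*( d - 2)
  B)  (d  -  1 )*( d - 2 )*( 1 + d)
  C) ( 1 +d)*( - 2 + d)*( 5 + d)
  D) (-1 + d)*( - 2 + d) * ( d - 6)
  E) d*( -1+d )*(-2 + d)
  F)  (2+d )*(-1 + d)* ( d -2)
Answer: B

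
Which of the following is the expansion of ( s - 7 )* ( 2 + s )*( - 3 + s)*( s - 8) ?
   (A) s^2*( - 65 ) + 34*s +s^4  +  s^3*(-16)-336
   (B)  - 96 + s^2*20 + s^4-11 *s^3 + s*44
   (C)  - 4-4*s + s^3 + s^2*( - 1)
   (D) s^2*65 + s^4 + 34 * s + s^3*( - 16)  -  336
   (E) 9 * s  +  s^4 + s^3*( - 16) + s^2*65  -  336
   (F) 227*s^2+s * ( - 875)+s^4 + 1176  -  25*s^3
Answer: D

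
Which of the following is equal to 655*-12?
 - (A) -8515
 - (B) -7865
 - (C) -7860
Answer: C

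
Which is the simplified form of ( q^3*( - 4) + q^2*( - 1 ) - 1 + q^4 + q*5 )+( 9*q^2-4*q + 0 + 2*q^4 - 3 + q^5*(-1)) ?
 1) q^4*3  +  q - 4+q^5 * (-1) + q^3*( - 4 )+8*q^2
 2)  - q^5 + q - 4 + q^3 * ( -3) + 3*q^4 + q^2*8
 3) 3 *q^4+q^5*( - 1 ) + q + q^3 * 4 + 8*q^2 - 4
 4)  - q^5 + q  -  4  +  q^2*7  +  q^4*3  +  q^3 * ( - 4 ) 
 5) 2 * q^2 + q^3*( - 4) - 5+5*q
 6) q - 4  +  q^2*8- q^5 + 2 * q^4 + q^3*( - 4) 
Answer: 1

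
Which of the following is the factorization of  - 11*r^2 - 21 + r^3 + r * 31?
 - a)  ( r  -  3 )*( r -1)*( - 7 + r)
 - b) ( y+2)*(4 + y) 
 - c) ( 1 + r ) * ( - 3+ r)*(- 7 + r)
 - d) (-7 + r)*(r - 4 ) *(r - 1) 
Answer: a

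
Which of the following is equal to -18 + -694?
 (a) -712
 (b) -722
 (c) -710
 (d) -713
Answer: a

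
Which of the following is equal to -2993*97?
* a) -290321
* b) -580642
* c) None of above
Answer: a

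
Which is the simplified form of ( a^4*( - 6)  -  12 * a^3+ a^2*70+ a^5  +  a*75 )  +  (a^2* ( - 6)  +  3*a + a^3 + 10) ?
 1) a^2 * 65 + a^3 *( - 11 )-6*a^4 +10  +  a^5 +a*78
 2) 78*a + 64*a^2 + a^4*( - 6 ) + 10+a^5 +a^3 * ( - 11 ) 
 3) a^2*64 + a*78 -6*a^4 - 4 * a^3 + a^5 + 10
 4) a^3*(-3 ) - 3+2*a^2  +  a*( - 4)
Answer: 2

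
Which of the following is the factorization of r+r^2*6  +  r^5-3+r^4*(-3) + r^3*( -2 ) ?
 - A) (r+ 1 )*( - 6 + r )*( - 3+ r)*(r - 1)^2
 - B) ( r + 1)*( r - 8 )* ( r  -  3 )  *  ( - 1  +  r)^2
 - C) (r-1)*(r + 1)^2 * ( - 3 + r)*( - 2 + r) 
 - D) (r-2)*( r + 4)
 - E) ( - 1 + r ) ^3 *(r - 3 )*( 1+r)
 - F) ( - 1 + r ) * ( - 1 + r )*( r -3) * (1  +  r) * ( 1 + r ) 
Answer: F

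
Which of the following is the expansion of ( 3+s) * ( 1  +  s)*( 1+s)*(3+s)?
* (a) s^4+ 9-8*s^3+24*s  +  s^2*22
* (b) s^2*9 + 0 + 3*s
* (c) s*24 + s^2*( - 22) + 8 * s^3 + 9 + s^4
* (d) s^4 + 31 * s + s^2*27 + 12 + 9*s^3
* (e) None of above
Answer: e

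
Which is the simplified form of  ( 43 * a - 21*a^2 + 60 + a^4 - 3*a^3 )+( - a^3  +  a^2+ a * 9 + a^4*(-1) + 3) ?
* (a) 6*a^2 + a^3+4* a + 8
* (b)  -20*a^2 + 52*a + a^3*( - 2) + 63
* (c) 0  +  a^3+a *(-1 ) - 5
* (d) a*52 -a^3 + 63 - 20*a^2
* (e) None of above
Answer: e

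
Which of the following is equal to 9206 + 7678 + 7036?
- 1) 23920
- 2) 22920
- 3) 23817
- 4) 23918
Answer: 1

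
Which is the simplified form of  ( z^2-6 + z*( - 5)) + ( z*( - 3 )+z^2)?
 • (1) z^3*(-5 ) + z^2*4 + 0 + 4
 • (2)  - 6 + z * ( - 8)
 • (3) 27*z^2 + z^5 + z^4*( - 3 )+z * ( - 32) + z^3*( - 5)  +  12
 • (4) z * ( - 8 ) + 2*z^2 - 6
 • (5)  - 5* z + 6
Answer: 4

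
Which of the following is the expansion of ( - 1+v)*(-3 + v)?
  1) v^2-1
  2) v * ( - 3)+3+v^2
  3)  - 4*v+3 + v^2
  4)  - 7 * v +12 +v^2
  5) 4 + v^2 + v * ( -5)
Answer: 3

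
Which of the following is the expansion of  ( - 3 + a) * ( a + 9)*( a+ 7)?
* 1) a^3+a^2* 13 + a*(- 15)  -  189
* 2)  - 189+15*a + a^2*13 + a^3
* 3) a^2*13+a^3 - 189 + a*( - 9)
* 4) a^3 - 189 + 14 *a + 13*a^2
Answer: 2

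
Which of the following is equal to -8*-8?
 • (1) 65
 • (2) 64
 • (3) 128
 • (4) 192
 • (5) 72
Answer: 2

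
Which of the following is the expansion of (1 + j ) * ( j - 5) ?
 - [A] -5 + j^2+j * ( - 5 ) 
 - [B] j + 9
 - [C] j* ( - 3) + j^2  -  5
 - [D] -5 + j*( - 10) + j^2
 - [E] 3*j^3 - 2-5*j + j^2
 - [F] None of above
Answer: F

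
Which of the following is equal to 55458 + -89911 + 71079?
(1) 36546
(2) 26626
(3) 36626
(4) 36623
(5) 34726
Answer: 3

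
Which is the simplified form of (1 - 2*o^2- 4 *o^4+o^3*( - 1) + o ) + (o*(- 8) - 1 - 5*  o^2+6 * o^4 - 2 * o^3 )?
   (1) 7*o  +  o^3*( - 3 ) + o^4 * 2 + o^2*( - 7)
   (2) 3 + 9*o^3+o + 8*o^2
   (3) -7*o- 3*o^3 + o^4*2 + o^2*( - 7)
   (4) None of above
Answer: 3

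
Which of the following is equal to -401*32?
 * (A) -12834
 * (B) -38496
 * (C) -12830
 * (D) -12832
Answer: D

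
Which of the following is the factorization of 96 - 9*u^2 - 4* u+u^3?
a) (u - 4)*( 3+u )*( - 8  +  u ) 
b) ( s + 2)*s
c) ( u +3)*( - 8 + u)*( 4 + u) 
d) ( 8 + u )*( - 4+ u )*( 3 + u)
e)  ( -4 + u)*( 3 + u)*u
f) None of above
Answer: a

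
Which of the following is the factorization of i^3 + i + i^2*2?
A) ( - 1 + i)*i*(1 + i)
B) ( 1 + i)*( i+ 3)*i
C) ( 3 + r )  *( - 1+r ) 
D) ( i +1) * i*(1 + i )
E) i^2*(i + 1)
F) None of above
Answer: D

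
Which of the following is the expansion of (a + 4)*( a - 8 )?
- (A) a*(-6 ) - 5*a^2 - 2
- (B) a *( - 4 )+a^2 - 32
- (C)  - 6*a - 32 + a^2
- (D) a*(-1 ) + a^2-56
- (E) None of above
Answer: B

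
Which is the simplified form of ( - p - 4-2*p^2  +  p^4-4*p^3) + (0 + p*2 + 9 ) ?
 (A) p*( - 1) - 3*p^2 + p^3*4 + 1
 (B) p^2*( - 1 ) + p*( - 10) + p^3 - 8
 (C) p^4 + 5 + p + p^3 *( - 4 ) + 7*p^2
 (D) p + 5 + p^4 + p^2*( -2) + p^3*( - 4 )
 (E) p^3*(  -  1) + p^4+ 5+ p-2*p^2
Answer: D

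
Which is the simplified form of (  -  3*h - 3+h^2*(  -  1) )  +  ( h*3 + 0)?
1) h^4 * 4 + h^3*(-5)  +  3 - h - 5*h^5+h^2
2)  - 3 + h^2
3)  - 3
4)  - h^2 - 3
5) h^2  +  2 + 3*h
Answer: 4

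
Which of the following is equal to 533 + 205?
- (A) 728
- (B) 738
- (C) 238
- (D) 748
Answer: B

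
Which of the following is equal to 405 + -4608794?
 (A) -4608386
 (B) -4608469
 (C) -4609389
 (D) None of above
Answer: D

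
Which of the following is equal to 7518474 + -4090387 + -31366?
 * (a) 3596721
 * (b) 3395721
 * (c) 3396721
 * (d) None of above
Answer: c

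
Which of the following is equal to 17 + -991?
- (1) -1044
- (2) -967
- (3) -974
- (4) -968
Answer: 3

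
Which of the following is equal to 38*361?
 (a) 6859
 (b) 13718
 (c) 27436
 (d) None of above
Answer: b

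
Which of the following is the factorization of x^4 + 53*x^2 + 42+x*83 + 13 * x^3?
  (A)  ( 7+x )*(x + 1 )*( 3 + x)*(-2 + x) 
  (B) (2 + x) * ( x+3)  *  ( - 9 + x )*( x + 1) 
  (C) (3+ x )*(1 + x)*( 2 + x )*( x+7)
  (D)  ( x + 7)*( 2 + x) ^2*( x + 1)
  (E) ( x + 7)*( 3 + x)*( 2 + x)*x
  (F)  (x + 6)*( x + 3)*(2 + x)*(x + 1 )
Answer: C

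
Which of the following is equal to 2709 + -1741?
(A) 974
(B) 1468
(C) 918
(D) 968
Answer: D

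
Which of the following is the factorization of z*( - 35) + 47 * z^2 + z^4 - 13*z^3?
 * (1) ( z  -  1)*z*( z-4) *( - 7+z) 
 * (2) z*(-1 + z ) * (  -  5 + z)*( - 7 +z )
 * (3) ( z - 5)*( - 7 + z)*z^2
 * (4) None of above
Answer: 2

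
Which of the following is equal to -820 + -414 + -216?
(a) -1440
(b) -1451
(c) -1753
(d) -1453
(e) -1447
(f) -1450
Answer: f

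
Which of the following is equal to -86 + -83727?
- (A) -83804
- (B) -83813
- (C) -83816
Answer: B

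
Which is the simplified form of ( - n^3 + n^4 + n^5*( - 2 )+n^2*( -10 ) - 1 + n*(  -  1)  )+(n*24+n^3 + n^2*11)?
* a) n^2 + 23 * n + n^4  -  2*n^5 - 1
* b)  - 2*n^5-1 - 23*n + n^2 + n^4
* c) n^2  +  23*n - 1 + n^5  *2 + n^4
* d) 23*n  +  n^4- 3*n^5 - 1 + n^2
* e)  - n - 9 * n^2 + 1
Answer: a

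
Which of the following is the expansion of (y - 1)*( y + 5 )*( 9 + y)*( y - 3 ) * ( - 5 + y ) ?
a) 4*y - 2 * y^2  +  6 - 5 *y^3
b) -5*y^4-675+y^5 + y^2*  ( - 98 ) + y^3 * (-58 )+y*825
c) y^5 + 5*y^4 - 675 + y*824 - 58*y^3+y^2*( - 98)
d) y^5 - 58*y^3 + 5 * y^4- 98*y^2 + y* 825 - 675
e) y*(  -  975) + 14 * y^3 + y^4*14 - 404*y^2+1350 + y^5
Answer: d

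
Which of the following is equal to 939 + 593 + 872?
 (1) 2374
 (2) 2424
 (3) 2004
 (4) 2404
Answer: 4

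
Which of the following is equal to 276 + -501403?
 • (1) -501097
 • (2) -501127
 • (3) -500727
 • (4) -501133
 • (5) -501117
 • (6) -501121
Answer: 2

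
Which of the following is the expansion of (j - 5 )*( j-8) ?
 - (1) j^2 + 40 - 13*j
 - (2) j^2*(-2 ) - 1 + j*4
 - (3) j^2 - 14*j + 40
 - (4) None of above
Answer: 1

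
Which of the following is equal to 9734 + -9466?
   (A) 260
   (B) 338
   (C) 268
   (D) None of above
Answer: C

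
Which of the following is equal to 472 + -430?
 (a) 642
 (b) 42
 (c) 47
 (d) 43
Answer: b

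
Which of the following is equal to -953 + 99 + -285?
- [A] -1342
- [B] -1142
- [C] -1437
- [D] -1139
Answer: D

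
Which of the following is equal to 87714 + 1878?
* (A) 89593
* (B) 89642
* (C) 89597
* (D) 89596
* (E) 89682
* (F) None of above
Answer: F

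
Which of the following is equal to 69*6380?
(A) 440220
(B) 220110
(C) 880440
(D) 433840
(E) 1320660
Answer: A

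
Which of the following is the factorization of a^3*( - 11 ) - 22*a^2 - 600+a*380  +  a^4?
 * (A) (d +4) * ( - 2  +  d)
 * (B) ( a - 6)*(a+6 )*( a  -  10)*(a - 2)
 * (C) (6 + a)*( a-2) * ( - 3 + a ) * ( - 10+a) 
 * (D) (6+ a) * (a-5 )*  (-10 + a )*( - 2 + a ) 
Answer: D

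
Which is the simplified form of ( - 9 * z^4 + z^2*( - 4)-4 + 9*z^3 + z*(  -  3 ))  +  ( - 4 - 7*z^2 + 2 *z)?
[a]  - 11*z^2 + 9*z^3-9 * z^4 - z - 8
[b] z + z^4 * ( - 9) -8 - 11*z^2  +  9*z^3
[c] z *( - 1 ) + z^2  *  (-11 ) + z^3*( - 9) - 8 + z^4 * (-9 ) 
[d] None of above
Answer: a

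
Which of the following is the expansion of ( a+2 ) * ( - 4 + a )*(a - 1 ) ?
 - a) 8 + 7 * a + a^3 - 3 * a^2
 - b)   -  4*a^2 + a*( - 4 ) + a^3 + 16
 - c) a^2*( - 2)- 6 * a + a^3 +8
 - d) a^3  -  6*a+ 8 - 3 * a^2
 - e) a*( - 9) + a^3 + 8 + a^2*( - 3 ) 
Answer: d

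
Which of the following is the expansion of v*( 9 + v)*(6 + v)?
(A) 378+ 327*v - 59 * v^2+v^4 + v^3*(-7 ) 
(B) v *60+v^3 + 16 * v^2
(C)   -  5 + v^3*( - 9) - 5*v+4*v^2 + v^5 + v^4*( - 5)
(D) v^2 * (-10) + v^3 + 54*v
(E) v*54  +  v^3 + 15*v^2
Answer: E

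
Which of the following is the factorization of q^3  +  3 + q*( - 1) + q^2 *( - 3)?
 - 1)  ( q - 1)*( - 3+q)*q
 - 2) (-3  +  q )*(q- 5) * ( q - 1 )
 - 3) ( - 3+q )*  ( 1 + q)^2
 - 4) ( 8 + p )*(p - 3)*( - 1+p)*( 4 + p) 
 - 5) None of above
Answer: 5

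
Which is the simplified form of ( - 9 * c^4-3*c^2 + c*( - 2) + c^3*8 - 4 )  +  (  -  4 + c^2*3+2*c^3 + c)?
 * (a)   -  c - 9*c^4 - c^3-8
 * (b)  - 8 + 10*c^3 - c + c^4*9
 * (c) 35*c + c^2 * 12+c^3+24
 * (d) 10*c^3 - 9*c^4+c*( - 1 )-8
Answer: d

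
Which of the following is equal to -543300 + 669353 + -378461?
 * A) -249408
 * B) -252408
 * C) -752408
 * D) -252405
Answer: B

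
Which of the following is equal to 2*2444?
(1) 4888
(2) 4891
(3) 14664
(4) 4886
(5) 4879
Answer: 1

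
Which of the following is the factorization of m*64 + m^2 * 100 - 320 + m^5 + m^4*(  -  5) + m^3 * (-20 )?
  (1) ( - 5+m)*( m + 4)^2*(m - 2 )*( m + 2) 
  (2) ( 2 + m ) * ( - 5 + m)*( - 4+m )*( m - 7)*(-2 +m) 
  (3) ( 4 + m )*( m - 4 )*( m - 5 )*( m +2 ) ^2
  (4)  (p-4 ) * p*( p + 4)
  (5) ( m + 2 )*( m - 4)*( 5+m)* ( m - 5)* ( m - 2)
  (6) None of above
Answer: 6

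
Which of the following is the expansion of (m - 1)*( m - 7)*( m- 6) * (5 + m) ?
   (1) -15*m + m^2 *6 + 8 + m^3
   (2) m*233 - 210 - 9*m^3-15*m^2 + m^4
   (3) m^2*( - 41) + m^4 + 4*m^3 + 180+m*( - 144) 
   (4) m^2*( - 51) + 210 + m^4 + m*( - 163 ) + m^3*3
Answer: 2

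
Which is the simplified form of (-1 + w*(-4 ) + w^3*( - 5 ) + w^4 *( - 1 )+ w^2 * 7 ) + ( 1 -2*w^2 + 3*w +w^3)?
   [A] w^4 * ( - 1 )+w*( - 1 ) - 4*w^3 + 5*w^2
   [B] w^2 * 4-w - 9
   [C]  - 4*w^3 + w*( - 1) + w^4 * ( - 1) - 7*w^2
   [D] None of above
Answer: A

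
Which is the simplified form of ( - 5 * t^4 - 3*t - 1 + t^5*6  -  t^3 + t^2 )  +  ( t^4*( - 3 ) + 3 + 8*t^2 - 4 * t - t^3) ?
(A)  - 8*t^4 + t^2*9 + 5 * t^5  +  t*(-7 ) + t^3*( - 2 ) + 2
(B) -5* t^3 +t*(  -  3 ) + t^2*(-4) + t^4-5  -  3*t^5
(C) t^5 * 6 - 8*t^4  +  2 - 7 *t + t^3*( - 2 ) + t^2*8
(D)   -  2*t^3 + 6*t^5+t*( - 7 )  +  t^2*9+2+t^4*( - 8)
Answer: D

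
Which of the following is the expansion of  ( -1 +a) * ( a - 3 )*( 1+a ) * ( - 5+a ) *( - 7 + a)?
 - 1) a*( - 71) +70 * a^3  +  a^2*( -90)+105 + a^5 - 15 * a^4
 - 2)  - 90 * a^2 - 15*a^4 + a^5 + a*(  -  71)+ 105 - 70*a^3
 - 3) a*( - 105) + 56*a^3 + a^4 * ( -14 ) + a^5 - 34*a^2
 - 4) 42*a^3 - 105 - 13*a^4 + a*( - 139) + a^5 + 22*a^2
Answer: 1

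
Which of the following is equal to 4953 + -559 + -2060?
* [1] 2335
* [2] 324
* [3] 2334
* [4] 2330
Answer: 3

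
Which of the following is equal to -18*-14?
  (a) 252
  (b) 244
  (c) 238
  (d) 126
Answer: a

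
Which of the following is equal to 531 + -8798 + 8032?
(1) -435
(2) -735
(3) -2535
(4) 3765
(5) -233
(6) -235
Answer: 6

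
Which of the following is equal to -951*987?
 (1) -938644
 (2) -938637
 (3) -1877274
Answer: 2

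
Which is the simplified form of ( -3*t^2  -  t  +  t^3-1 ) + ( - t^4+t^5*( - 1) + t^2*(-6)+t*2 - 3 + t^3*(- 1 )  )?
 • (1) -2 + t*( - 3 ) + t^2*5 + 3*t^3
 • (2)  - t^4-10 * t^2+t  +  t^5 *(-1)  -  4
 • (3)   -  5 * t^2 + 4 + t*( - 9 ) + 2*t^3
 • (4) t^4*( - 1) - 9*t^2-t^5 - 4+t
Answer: 4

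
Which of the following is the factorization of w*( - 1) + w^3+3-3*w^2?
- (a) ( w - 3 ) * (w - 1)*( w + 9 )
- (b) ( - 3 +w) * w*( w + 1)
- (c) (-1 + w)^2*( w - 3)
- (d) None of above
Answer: d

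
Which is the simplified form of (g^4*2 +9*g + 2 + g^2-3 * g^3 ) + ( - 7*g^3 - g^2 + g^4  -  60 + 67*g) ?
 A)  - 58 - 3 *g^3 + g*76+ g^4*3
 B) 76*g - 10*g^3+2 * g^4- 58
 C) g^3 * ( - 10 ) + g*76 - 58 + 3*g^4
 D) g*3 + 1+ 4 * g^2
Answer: C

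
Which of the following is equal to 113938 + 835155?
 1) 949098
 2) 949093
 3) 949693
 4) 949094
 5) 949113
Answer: 2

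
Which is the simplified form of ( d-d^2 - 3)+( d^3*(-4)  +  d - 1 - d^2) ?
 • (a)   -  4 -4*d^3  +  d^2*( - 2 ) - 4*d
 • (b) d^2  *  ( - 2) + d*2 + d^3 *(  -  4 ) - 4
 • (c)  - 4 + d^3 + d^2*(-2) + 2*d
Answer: b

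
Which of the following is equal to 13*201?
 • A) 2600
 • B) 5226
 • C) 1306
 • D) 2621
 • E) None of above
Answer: E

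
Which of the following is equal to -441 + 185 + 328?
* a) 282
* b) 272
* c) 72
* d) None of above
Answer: c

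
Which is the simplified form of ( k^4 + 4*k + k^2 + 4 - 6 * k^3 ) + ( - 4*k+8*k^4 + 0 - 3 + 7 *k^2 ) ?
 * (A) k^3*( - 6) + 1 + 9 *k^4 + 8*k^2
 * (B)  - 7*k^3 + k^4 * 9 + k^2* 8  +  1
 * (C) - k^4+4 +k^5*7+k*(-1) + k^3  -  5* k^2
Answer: A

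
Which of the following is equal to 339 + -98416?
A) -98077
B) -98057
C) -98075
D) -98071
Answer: A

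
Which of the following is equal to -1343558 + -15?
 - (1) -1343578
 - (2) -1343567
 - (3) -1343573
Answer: 3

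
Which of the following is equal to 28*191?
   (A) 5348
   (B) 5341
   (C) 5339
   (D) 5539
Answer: A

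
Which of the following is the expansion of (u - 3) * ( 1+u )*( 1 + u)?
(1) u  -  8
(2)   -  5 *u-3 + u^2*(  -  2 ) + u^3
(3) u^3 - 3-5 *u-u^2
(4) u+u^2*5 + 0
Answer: 3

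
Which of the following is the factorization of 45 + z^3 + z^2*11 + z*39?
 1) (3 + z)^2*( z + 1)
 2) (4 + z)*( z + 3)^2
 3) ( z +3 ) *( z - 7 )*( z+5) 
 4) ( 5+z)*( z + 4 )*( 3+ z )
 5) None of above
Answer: 5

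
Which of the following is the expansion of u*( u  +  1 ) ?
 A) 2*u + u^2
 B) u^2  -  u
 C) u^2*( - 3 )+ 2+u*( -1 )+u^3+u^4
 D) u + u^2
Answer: D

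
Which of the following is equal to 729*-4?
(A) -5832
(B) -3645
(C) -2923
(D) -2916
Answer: D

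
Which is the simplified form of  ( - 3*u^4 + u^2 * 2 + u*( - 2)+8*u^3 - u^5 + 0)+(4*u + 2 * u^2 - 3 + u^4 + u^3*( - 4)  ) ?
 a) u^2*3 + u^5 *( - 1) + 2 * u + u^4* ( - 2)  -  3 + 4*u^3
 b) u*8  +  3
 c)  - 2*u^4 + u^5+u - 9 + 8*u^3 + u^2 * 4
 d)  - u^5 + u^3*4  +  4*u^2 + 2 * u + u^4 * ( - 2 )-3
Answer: d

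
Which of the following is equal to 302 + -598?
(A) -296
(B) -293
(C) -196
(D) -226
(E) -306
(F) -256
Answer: A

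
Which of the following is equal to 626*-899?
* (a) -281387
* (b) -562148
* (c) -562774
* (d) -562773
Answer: c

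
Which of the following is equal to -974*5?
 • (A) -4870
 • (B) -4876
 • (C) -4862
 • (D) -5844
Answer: A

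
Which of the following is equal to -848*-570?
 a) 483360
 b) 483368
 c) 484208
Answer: a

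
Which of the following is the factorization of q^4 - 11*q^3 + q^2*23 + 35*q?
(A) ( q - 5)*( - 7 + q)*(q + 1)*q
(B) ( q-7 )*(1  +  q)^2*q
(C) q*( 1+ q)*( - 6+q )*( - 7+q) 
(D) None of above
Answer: A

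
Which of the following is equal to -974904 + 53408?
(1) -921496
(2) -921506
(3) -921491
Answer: 1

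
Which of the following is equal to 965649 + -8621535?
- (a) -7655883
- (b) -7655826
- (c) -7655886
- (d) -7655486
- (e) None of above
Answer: c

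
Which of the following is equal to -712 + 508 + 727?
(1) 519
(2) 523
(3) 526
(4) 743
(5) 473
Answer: 2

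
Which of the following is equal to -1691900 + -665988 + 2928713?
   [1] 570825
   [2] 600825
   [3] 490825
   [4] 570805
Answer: 1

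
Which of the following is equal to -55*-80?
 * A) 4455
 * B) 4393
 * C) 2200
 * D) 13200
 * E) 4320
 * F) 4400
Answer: F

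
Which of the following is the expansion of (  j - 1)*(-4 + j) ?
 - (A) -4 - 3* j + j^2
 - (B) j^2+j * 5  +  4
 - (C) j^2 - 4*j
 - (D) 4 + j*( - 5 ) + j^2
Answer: D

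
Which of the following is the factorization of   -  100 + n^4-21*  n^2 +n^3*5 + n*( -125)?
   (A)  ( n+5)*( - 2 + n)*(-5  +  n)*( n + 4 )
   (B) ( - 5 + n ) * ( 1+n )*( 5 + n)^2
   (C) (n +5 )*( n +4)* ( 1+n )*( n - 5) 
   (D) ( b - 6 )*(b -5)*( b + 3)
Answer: C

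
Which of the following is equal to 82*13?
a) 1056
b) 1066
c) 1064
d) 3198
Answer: b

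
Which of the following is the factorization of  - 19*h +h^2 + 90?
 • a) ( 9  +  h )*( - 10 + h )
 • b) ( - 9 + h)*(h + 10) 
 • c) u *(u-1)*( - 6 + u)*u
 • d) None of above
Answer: d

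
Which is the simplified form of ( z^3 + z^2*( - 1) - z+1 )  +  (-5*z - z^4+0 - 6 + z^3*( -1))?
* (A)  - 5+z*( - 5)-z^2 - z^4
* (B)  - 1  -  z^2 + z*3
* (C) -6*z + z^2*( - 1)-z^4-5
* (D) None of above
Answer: C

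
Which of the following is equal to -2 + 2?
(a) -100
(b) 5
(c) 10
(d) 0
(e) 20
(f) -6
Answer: d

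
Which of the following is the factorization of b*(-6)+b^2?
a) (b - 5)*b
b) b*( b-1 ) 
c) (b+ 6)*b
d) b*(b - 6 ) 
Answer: d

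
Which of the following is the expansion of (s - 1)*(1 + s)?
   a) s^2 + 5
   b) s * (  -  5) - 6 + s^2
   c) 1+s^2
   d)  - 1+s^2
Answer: d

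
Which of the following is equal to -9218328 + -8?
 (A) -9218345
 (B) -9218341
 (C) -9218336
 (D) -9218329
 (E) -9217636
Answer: C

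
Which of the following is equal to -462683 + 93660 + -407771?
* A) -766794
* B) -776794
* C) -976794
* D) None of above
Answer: B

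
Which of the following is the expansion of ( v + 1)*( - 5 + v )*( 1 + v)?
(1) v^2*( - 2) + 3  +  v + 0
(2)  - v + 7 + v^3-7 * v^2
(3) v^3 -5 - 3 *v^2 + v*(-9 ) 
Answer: 3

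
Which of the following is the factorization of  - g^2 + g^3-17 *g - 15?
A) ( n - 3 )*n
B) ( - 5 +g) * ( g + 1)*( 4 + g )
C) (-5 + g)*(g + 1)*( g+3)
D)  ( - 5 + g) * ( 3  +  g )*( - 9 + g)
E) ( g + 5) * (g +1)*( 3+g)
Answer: C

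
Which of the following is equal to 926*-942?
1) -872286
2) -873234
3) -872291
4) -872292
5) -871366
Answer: 4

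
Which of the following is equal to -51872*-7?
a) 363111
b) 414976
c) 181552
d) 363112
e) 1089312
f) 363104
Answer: f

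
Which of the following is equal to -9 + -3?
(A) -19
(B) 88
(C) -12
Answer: C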